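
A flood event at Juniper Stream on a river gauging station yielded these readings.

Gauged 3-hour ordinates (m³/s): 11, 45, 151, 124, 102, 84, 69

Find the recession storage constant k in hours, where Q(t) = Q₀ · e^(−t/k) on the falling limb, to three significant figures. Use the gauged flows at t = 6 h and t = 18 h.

k ≈ 15.3 h

On the falling limb, Q drops from 151 to 69 m³/s between t = 6 h and t = 18 h (Δt = 12 h).
k = −Δt / ln(Q₂/Q₁) = −12 / ln(69/151) = 15.3 h.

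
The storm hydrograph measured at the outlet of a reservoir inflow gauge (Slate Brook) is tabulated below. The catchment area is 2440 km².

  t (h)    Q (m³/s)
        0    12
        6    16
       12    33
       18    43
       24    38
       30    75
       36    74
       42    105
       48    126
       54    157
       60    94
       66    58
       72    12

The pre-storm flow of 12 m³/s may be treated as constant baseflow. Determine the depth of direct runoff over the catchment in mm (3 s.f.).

d ≈ 6.08 mm

Direct runoff: 0.0, 4.0, 21.0, 31.0, 26.0, 63.0, 62.0, 93.0, 114.0, 145.0, 82.0, 46.0, 0.0 m³/s; ΣQ_DR = 687.0 m³/s.
V = ΣQ_DR · Δt = 687.0 × 21600 s = 1.484 × 10^7 m³.
Over A = 2440 km², depth = V / A = 6.08 mm.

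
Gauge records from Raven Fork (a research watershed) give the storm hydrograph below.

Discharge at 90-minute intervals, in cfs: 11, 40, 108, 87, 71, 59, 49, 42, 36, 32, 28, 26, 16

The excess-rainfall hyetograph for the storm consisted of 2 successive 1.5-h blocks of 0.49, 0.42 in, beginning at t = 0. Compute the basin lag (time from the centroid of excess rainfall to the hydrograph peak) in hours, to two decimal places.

Centroid of excess rainfall: t_c = Σ P_i·t̄_i / ΣP_i = 1.4423 h (block centres at 0.75, 2.25 h).
Hydrograph peak occurs at t = 3 h, so basin lag t_L = 3 − 1.4423 = 1.56 h.

t_L ≈ 1.56 h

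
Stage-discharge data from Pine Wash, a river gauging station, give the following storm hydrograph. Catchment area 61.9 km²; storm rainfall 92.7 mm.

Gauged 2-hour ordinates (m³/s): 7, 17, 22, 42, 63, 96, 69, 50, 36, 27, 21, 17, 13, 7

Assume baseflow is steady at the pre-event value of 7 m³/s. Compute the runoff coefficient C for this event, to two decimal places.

C ≈ 0.49

ΣQ_DR = 389.0 m³/s; V = ΣQ_DR·Δt = 2.801 × 10^6 m³.
Runoff depth d = V / A = 45.25 mm.
C = d / P = 45.25 / 92.7 = 0.49.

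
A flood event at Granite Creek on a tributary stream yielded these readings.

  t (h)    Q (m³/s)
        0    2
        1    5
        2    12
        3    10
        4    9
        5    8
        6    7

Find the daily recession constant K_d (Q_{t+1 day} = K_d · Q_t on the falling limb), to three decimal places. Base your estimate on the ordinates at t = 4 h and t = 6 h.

K_d ≈ 0.049

Between t = 4 h and t = 6 h the flow falls from 9 to 7 m³/s over 2×1 h = 2 h.
Per-interval ratio K = (7/9)^(1/2) = 0.8819; K_d = K^(24/1) = 0.049.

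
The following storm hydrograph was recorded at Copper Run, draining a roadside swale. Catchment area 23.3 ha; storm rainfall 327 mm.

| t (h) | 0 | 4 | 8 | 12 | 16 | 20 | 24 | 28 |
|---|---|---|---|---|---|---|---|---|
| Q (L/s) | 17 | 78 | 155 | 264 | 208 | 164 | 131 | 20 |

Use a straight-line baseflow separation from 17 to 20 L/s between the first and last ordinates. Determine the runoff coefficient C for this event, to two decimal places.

C ≈ 0.17

ΣQ_DR = 889.0 L/s; V = ΣQ_DR·Δt = 1.280 × 10^7 L.
Runoff depth d = V / A = 54.94 mm.
C = d / P = 54.94 / 327 = 0.17.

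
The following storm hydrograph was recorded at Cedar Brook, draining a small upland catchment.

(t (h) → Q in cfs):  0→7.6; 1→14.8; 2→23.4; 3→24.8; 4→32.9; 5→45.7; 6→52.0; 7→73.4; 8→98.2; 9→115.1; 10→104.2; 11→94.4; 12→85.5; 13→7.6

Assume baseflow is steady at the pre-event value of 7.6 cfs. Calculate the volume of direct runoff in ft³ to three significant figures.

V ≈ 2.42 × 10^6 ft³

Direct-runoff ordinates (Q − Q_b): 0.0, 7.2, 15.8, 17.2, 25.3, 38.1, 44.4, 65.8, 90.6, 107.5, 96.6, 86.8, 77.9, 0.0 cfs.
ΣQ_DR = 673.2 cfs.
With Δt = 1 h = 3600 s, V = ΣQ_DR · Δt = 673.2 × 3600 = 2.42 × 10^6 ft³.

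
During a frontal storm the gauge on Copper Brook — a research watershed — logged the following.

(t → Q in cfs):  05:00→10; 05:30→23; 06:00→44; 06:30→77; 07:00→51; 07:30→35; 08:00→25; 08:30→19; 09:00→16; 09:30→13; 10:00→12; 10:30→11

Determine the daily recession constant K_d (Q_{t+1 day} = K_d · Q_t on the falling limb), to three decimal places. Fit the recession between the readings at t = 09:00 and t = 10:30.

K_d ≈ 0.002

Between t = 09:00 and t = 10:30 the flow falls from 16 to 11 cfs over 3×0.5 h = 1.5 h.
Per-interval ratio K = (11/16)^(1/3) = 0.8826; K_d = K^(24/0.5) = 0.002.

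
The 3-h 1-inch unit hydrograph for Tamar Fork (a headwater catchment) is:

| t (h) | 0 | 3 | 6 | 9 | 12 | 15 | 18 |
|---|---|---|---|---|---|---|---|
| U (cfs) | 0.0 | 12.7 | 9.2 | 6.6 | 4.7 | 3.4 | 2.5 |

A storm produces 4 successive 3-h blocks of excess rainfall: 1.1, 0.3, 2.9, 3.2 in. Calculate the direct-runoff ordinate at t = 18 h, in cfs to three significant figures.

By discrete convolution, Q_j = Σ (P_i / 1 in) · U_{j−i}.
At t = 18 h (j=6): Q = (1.1/1)·2.5 + (0.3/1)·3.4 + (2.9/1)·4.7 + (3.2/1)·6.6 = 38.5 cfs.

Q ≈ 38.5 cfs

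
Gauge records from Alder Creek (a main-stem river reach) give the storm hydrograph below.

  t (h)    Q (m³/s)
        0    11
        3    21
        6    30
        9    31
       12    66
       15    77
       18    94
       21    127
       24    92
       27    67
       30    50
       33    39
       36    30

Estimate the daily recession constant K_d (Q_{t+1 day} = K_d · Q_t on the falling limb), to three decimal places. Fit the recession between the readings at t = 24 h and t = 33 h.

Between t = 24 h and t = 33 h the flow falls from 92 to 39 m³/s over 3×3 h = 9 h.
Per-interval ratio K = (39/92)^(1/3) = 0.7512; K_d = K^(24/3) = 0.101.

K_d ≈ 0.101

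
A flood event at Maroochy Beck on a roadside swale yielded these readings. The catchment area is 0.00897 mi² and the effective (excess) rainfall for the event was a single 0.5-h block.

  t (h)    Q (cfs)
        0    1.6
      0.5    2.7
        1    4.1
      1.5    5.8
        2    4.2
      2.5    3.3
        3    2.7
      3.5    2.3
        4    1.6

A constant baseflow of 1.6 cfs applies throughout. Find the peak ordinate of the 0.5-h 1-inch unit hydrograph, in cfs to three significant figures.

Direct runoff: 0.0, 1.1, 2.5, 4.2, 2.6, 1.7, 1.1, 0.7, 0.0 cfs; ΣQ_DR = 13.90 cfs, peak = 4.2 cfs.
Runoff depth d = ΣQ_DR·Δt / A = 13.90 × 1800 / (0.00897 mi²) = 1.201 in.
The 1-inch UH is the DRH scaled by (1 in)/d, so U_p = 4.2 × 1/1.201 = 3.50 cfs.

U_p ≈ 3.50 cfs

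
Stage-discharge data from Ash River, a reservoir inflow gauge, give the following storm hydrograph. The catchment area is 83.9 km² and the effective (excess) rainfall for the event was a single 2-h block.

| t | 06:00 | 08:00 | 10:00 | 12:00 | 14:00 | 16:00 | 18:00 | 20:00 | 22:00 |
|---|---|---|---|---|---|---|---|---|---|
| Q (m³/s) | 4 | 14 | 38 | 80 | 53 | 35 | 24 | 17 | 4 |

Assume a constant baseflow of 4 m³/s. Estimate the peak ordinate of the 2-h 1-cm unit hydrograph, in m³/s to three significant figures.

U_p ≈ 38.0 m³/s

Direct runoff: 0.0, 10.0, 34.0, 76.0, 49.0, 31.0, 20.0, 13.0, 0.0 m³/s; ΣQ_DR = 233.0 m³/s, peak = 76.0 m³/s.
Runoff depth d = ΣQ_DR·Δt / A = 233.0 × 7200 / (83.9 km²) = 20.00 mm.
The 1-cm UH is the DRH scaled by (10 mm)/d, so U_p = 76.0 × 10/20.00 = 38.0 m³/s.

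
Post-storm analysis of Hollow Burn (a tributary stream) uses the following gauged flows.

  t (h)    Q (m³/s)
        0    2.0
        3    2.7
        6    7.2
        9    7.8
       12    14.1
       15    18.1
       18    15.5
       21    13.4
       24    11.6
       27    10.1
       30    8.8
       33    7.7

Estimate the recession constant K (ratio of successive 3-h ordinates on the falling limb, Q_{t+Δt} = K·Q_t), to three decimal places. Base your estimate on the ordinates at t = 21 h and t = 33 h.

Using the recession-limb readings at t = 21 h and t = 33 h: Q falls from 13.4 to 7.7 m³/s over 4 intervals.
K = (Q₂/Q₁)^(1/4) = (7.7/13.4)^(1/4) = 0.871.

K ≈ 0.871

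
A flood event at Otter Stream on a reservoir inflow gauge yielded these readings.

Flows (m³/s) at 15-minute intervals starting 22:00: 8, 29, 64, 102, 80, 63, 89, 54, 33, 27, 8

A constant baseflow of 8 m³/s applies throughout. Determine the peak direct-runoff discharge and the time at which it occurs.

Subtracting baseflow gives direct-runoff ordinates: 0.0, 21.0, 56.0, 94.0, 72.0, 55.0, 81.0, 46.0, 25.0, 19.0, 0.0 m³/s.
The maximum is 94.0 m³/s, occurring at the reading for t = 22:45.

Q_p = 94.0 m³/s at t = 22:45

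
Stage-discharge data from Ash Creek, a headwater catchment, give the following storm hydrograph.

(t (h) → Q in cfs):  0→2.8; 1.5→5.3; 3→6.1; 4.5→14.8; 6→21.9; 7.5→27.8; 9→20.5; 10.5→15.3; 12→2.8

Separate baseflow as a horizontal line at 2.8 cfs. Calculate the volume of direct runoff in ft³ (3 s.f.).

V ≈ 4.97 × 10^5 ft³

Direct-runoff ordinates (Q − Q_b): 0.0, 2.5, 3.3, 12.0, 19.1, 25.0, 17.7, 12.5, 0.0 cfs.
ΣQ_DR = 92.10 cfs.
With Δt = 1.5 h = 5400 s, V = ΣQ_DR · Δt = 92.10 × 5400 = 4.97 × 10^5 ft³.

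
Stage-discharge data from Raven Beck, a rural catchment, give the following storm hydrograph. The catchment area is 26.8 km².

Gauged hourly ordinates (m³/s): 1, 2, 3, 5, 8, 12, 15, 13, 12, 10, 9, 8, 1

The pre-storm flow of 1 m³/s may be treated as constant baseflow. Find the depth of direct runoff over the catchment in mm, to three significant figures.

d ≈ 11.6 mm

Direct runoff: 0.0, 1.0, 2.0, 4.0, 7.0, 11.0, 14.0, 12.0, 11.0, 9.0, 8.0, 7.0, 0.0 m³/s; ΣQ_DR = 86.00 m³/s.
V = ΣQ_DR · Δt = 86.00 × 3600 s = 3.096 × 10^5 m³.
Over A = 26.8 km², depth = V / A = 11.6 mm.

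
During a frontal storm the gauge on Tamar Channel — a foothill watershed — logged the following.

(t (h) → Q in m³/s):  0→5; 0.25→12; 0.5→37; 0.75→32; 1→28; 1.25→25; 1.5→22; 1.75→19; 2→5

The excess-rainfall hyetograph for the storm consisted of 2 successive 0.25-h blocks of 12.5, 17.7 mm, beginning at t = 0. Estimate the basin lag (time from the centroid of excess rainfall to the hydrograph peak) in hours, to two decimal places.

t_L ≈ 0.23 h

Centroid of excess rainfall: t_c = Σ P_i·t̄_i / ΣP_i = 0.2715 h (block centres at 0.125, 0.375 h).
Hydrograph peak occurs at t = 0.5 h, so basin lag t_L = 0.5 − 0.2715 = 0.23 h.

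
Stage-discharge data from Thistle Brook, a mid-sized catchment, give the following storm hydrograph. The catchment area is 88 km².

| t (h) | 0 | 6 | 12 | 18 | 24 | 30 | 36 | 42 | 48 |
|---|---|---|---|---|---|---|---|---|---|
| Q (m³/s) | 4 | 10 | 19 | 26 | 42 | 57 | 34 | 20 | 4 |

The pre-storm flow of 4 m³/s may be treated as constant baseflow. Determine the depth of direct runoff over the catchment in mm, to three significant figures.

Direct runoff: 0.0, 6.0, 15.0, 22.0, 38.0, 53.0, 30.0, 16.0, 0.0 m³/s; ΣQ_DR = 180.0 m³/s.
V = ΣQ_DR · Δt = 180.0 × 21600 s = 3.888 × 10^6 m³.
Over A = 88 km², depth = V / A = 44.2 mm.

d ≈ 44.2 mm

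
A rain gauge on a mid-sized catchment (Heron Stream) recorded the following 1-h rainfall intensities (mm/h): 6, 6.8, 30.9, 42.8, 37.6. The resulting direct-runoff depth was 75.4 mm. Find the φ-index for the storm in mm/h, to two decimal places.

Only the 3 blocks with intensity above φ contribute runoff: 30.9, 42.8, 37.6 mm/h.
Σ(I−φ)·Δt = d  ⇒  (30.9+42.8+37.6 − 3φ)·1 = 75.4
φ = (111.3 − 75.4/1) / 3 = 11.97 mm/h.

φ ≈ 11.97 mm/h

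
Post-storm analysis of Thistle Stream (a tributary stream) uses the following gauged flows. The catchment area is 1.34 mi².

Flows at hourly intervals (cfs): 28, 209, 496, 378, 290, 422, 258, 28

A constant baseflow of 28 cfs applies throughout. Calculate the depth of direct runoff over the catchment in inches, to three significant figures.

Direct runoff: 0.0, 181.0, 468.0, 350.0, 262.0, 394.0, 230.0, 0.0 cfs; ΣQ_DR = 1885 cfs.
V = ΣQ_DR · Δt = 1885 × 3600 s = 6.786 × 10^6 ft³.
Over A = 1.34 mi², depth = V / A = 2.18 in.

d ≈ 2.18 in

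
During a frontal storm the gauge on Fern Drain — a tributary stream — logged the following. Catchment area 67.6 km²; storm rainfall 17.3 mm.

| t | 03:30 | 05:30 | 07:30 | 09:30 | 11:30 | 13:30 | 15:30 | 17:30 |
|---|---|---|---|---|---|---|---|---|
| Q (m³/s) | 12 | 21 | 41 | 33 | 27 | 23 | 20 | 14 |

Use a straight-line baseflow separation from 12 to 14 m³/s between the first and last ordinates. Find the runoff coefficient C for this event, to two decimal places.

C ≈ 0.54

ΣQ_DR = 87.00 m³/s; V = ΣQ_DR·Δt = 6.264 × 10^5 m³.
Runoff depth d = V / A = 9.266 mm.
C = d / P = 9.266 / 17.3 = 0.54.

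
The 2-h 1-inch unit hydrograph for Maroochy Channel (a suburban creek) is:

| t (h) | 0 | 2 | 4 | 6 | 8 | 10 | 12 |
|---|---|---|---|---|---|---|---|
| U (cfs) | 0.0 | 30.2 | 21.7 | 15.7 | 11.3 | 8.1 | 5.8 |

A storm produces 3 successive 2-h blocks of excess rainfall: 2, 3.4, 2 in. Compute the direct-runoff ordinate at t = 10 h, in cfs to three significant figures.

Q ≈ 86.0 cfs

By discrete convolution, Q_j = Σ (P_i / 1 in) · U_{j−i}.
At t = 10 h (j=5): Q = (2/1)·8.1 + (3.4/1)·11.3 + (2/1)·15.7 = 86.0 cfs.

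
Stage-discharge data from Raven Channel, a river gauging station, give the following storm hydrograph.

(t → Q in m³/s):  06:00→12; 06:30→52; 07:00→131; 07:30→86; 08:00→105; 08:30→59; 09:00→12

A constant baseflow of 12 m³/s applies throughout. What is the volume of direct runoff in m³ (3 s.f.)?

Direct-runoff ordinates (Q − Q_b): 0.0, 40.0, 119.0, 74.0, 93.0, 47.0, 0.0 m³/s.
ΣQ_DR = 373.0 m³/s.
With Δt = 0.5 h = 1800 s, V = ΣQ_DR · Δt = 373.0 × 1800 = 6.71 × 10^5 m³.

V ≈ 6.71 × 10^5 m³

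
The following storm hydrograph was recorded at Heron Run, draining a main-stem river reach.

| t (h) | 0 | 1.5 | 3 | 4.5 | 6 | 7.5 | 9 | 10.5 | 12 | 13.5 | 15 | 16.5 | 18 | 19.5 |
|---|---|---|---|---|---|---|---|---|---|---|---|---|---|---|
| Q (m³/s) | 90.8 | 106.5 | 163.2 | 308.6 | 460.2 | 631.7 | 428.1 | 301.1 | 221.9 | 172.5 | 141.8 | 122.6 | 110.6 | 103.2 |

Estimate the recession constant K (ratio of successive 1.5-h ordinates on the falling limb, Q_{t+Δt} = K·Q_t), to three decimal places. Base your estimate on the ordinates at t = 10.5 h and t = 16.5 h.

K ≈ 0.799

Using the recession-limb readings at t = 10.5 h and t = 16.5 h: Q falls from 301.1 to 122.6 m³/s over 4 intervals.
K = (Q₂/Q₁)^(1/4) = (122.6/301.1)^(1/4) = 0.799.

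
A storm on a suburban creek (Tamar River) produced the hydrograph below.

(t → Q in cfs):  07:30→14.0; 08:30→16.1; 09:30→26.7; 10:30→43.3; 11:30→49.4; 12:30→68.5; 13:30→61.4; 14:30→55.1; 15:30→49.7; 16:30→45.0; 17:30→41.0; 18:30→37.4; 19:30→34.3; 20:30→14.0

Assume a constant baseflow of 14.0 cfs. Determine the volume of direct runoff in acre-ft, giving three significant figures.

V ≈ 29.7 acre-ft

Direct-runoff ordinates (Q − Q_b): 0.0, 2.1, 12.7, 29.3, 35.4, 54.5, 47.4, 41.1, 35.7, 31.0, 27.0, 23.4, 20.3, 0.0 cfs.
ΣQ_DR = 359.9 cfs.
With Δt = 1 h = 3600 s, V = ΣQ_DR · Δt = 359.9 × 3600 = 1.30 × 10^6 ft³ = 29.7 acre-ft.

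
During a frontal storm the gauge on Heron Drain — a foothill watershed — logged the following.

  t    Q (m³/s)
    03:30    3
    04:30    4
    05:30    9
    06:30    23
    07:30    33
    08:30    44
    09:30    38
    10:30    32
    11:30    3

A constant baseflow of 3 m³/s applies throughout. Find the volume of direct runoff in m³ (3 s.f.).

V ≈ 5.83 × 10^5 m³

Direct-runoff ordinates (Q − Q_b): 0.0, 1.0, 6.0, 20.0, 30.0, 41.0, 35.0, 29.0, 0.0 m³/s.
ΣQ_DR = 162.0 m³/s.
With Δt = 1 h = 3600 s, V = ΣQ_DR · Δt = 162.0 × 3600 = 5.83 × 10^5 m³.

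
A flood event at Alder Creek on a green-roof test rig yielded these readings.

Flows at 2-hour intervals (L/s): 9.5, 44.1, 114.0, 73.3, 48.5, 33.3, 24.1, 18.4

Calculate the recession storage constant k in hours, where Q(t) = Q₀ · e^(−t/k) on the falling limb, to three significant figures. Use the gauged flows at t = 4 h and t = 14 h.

k ≈ 5.48 h

On the falling limb, Q drops from 114.0 to 18.4 L/s between t = 4 h and t = 14 h (Δt = 10 h).
k = −Δt / ln(Q₂/Q₁) = −10 / ln(18.4/114.0) = 5.48 h.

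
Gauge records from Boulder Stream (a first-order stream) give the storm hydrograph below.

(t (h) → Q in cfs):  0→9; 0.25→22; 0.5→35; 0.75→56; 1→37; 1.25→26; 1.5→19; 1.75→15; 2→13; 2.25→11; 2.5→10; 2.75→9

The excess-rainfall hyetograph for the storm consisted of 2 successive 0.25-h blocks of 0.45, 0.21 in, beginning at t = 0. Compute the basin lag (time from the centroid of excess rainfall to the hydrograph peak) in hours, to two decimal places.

Centroid of excess rainfall: t_c = Σ P_i·t̄_i / ΣP_i = 0.2045 h (block centres at 0.125, 0.375 h).
Hydrograph peak occurs at t = 0.75 h, so basin lag t_L = 0.75 − 0.2045 = 0.55 h.

t_L ≈ 0.55 h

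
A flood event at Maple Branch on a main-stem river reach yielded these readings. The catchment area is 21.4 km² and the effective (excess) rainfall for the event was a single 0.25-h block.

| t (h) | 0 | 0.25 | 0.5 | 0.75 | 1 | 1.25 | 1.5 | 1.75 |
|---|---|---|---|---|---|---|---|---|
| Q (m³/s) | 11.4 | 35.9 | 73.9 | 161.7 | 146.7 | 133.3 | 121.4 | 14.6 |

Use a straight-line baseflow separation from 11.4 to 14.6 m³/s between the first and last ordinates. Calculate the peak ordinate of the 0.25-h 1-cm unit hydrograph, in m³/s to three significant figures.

U_p ≈ 59.5 m³/s

Direct runoff: 0.00, 24.04, 61.59, 148.93, 133.47, 119.61, 107.26, 0.00 m³/s; ΣQ_DR = 594.9 m³/s, peak = 148.93 m³/s.
Runoff depth d = ΣQ_DR·Δt / A = 594.9 × 900 / (21.4 km²) = 25.02 mm.
The 1-cm UH is the DRH scaled by (10 mm)/d, so U_p = 148.93 × 10/25.02 = 59.5 m³/s.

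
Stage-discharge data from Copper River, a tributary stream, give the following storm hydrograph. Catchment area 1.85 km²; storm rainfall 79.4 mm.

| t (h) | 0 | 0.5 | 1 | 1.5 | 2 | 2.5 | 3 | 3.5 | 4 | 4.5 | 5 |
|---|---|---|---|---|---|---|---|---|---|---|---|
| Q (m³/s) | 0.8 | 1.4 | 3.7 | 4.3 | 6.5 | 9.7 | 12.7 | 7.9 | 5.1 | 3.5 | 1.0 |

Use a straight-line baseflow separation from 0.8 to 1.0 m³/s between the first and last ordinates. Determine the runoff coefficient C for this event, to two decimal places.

C ≈ 0.57

ΣQ_DR = 46.70 m³/s; V = ΣQ_DR·Δt = 84060 m³.
Runoff depth d = V / A = 45.44 mm.
C = d / P = 45.44 / 79.4 = 0.57.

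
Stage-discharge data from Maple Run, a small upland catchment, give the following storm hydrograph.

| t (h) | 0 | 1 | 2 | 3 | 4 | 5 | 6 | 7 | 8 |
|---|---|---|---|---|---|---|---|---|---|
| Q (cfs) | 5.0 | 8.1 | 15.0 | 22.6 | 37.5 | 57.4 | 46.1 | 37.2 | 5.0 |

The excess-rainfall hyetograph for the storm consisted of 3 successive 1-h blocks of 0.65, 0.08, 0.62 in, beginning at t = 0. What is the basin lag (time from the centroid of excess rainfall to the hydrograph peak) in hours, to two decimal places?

t_L ≈ 3.52 h

Centroid of excess rainfall: t_c = Σ P_i·t̄_i / ΣP_i = 1.4778 h (block centres at 0.5, 1.5, 2.5 h).
Hydrograph peak occurs at t = 5 h, so basin lag t_L = 5 − 1.4778 = 3.52 h.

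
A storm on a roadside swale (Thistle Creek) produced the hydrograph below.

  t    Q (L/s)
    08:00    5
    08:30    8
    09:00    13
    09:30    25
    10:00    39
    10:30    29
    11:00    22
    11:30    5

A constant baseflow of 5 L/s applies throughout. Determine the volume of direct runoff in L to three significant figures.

V ≈ 1.91 × 10^5 L

Direct-runoff ordinates (Q − Q_b): 0.0, 3.0, 8.0, 20.0, 34.0, 24.0, 17.0, 0.0 L/s.
ΣQ_DR = 106.0 L/s.
With Δt = 0.5 h = 1800 s, V = ΣQ_DR · Δt = 106.0 × 1800 = 1.91 × 10^5 L.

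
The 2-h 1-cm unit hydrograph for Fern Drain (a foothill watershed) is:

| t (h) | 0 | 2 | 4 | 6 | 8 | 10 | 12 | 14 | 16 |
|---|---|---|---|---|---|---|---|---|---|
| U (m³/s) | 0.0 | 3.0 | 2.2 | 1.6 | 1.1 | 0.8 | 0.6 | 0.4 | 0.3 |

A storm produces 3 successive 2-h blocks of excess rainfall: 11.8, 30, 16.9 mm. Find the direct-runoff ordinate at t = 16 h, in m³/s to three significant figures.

By discrete convolution, Q_j = Σ (P_i / 10 mm) · U_{j−i}.
At t = 16 h (j=8): Q = (11.8/10)·0.3 + (30/10)·0.4 + (16.9/10)·0.6 = 2.57 m³/s.

Q ≈ 2.57 m³/s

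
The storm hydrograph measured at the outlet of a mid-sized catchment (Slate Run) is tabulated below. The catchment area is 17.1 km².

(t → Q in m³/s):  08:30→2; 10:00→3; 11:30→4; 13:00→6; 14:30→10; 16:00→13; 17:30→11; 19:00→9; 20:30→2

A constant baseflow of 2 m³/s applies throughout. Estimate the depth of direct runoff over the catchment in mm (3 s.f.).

d ≈ 13.3 mm

Direct runoff: 0.0, 1.0, 2.0, 4.0, 8.0, 11.0, 9.0, 7.0, 0.0 m³/s; ΣQ_DR = 42.00 m³/s.
V = ΣQ_DR · Δt = 42.00 × 5400 s = 2.268 × 10^5 m³.
Over A = 17.1 km², depth = V / A = 13.3 mm.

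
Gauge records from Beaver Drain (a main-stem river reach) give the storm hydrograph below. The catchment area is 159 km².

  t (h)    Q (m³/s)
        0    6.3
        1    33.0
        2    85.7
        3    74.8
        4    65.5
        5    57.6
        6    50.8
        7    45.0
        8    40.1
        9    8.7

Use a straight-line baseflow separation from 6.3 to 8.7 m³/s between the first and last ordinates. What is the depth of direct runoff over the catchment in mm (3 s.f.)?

d ≈ 8.89 mm

Direct runoff: 0.00, 26.43, 78.87, 67.70, 58.13, 49.97, 42.90, 36.83, 31.67, 0.00 m³/s; ΣQ_DR = 392.5 m³/s.
V = ΣQ_DR · Δt = 392.5 × 3600 s = 1.413 × 10^6 m³.
Over A = 159 km², depth = V / A = 8.89 mm.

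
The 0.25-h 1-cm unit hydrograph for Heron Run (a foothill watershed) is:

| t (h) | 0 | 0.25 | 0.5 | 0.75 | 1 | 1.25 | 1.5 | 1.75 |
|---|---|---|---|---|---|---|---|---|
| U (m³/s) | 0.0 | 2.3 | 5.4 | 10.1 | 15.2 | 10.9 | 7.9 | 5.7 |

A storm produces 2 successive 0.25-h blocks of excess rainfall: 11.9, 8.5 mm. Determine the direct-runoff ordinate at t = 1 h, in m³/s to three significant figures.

Q ≈ 26.7 m³/s

By discrete convolution, Q_j = Σ (P_i / 10 mm) · U_{j−i}.
At t = 1 h (j=4): Q = (11.9/10)·15.2 + (8.5/10)·10.1 = 26.7 m³/s.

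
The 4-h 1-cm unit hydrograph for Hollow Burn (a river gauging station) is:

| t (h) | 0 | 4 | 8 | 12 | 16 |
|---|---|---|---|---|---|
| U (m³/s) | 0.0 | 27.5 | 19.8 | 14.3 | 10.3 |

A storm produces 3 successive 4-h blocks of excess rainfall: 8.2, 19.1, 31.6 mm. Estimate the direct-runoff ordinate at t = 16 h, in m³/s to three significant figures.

By discrete convolution, Q_j = Σ (P_i / 10 mm) · U_{j−i}.
At t = 16 h (j=4): Q = (8.2/10)·10.3 + (19.1/10)·14.3 + (31.6/10)·19.8 = 98.3 m³/s.

Q ≈ 98.3 m³/s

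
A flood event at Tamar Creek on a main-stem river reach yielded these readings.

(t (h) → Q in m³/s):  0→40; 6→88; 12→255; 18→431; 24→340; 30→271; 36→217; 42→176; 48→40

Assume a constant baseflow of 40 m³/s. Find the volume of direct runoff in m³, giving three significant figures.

V ≈ 3.24 × 10^7 m³

Direct-runoff ordinates (Q − Q_b): 0.0, 48.0, 215.0, 391.0, 300.0, 231.0, 177.0, 136.0, 0.0 m³/s.
ΣQ_DR = 1498 m³/s.
With Δt = 6 h = 21600 s, V = ΣQ_DR · Δt = 1498 × 21600 = 3.24 × 10^7 m³.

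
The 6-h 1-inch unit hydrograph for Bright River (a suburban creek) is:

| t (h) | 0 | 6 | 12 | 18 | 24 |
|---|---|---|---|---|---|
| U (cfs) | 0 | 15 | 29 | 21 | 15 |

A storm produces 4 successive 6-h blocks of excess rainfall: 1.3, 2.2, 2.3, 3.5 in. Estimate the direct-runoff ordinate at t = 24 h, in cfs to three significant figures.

Q ≈ 185 cfs

By discrete convolution, Q_j = Σ (P_i / 1 in) · U_{j−i}.
At t = 24 h (j=4): Q = (1.3/1)·15 + (2.2/1)·21 + (2.3/1)·29 + (3.5/1)·15 = 185 cfs.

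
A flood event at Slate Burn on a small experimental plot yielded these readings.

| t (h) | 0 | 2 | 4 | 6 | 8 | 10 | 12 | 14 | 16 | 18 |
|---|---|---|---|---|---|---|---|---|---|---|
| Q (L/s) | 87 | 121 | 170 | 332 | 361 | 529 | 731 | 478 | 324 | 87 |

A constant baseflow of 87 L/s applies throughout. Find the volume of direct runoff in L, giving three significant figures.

V ≈ 1.69 × 10^7 L

Direct-runoff ordinates (Q − Q_b): 0.0, 34.0, 83.0, 245.0, 274.0, 442.0, 644.0, 391.0, 237.0, 0.0 L/s.
ΣQ_DR = 2350 L/s.
With Δt = 2 h = 7200 s, V = ΣQ_DR · Δt = 2350 × 7200 = 1.69 × 10^7 L.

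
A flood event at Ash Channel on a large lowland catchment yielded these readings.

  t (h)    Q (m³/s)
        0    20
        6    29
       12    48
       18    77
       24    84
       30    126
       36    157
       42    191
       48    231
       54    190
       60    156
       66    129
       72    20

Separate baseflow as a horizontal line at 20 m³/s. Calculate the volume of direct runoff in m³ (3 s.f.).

V ≈ 2.59 × 10^7 m³

Direct-runoff ordinates (Q − Q_b): 0.0, 9.0, 28.0, 57.0, 64.0, 106.0, 137.0, 171.0, 211.0, 170.0, 136.0, 109.0, 0.0 m³/s.
ΣQ_DR = 1198 m³/s.
With Δt = 6 h = 21600 s, V = ΣQ_DR · Δt = 1198 × 21600 = 2.59 × 10^7 m³.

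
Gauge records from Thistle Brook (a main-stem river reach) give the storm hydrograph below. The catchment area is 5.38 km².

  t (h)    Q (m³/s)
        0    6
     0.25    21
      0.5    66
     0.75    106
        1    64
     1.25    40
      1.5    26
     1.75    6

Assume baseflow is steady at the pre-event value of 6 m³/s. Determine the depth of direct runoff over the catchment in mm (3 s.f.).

d ≈ 48.0 mm

Direct runoff: 0.0, 15.0, 60.0, 100.0, 58.0, 34.0, 20.0, 0.0 m³/s; ΣQ_DR = 287.0 m³/s.
V = ΣQ_DR · Δt = 287.0 × 900 s = 2.583 × 10^5 m³.
Over A = 5.38 km², depth = V / A = 48.0 mm.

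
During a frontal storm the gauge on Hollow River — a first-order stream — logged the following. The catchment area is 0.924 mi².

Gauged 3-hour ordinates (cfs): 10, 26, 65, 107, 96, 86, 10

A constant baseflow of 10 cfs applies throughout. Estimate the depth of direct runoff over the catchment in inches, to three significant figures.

d ≈ 1.66 in

Direct runoff: 0.0, 16.0, 55.0, 97.0, 86.0, 76.0, 0.0 cfs; ΣQ_DR = 330.0 cfs.
V = ΣQ_DR · Δt = 330.0 × 10800 s = 3.564 × 10^6 ft³.
Over A = 0.924 mi², depth = V / A = 1.66 in.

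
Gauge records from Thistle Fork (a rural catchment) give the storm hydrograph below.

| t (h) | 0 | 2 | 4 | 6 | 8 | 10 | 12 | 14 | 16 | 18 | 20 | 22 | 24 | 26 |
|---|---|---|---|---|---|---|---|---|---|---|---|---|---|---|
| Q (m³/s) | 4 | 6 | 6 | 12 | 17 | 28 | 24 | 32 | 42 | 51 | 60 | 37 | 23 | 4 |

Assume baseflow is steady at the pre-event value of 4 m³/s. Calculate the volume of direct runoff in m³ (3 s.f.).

Direct-runoff ordinates (Q − Q_b): 0.0, 2.0, 2.0, 8.0, 13.0, 24.0, 20.0, 28.0, 38.0, 47.0, 56.0, 33.0, 19.0, 0.0 m³/s.
ΣQ_DR = 290.0 m³/s.
With Δt = 2 h = 7200 s, V = ΣQ_DR · Δt = 290.0 × 7200 = 2.09 × 10^6 m³.

V ≈ 2.09 × 10^6 m³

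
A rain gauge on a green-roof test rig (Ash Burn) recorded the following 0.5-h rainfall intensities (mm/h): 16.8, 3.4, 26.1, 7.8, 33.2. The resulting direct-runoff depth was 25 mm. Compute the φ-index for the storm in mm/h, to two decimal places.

Only the 3 blocks with intensity above φ contribute runoff: 16.8, 26.1, 33.2 mm/h.
Σ(I−φ)·Δt = d  ⇒  (16.8+26.1+33.2 − 3φ)·0.5 = 25
φ = (76.10 − 25/0.5) / 3 = 8.70 mm/h.

φ ≈ 8.70 mm/h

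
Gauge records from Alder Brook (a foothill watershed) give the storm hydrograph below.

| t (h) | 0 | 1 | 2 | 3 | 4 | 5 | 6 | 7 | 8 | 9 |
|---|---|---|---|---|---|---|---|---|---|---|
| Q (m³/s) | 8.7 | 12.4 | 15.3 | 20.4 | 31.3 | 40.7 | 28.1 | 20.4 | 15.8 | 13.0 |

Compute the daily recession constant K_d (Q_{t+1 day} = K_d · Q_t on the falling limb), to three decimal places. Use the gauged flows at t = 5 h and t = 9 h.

Between t = 5 h and t = 9 h the flow falls from 40.7 to 13.0 m³/s over 4×1 h = 4 h.
Per-interval ratio K = (13.0/40.7)^(1/4) = 0.7518; K_d = K^(24/1) = 0.001.

K_d ≈ 0.001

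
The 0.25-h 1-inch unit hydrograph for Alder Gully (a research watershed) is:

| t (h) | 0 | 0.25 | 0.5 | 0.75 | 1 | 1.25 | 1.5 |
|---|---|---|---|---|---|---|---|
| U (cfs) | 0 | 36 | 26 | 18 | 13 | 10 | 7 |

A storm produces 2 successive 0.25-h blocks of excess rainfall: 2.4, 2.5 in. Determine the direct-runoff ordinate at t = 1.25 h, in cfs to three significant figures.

By discrete convolution, Q_j = Σ (P_i / 1 in) · U_{j−i}.
At t = 1.25 h (j=5): Q = (2.4/1)·10 + (2.5/1)·13 = 56.5 cfs.

Q ≈ 56.5 cfs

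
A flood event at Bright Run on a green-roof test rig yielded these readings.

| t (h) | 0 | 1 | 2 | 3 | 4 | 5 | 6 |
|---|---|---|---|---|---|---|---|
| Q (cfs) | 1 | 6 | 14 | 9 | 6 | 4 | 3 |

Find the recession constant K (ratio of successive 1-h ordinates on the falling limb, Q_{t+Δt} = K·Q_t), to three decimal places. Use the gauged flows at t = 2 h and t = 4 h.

K ≈ 0.655

Using the recession-limb readings at t = 2 h and t = 4 h: Q falls from 14 to 6 cfs over 2 intervals.
K = (Q₂/Q₁)^(1/2) = (6/14)^(1/2) = 0.655.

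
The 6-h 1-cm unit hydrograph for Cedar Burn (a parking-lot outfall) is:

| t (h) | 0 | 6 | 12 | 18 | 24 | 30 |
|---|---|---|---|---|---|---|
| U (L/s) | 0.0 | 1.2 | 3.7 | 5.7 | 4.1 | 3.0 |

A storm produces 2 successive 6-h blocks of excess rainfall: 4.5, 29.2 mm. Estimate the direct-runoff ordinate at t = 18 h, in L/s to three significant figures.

By discrete convolution, Q_j = Σ (P_i / 10 mm) · U_{j−i}.
At t = 18 h (j=3): Q = (4.5/10)·5.7 + (29.2/10)·3.7 = 13.4 L/s.

Q ≈ 13.4 L/s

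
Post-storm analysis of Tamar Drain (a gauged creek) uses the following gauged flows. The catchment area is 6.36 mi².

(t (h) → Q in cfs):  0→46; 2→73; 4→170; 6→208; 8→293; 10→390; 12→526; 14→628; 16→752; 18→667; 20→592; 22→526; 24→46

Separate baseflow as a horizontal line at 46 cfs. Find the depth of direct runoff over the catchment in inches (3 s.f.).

Direct runoff: 0.0, 27.0, 124.0, 162.0, 247.0, 344.0, 480.0, 582.0, 706.0, 621.0, 546.0, 480.0, 0.0 cfs; ΣQ_DR = 4319 cfs.
V = ΣQ_DR · Δt = 4319 × 7200 s = 3.110 × 10^7 ft³.
Over A = 6.36 mi², depth = V / A = 2.10 in.

d ≈ 2.10 in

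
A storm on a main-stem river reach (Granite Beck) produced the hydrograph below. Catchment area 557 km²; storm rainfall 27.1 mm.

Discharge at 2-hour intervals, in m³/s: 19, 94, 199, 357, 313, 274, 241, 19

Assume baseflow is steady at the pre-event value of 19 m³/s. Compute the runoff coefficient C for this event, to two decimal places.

C ≈ 0.65

ΣQ_DR = 1364 m³/s; V = ΣQ_DR·Δt = 9.821 × 10^6 m³.
Runoff depth d = V / A = 17.63 mm.
C = d / P = 17.63 / 27.1 = 0.65.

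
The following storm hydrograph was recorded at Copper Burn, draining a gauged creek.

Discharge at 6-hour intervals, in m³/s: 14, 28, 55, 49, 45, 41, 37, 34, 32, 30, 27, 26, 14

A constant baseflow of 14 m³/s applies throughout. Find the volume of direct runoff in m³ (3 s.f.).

Direct-runoff ordinates (Q − Q_b): 0.0, 14.0, 41.0, 35.0, 31.0, 27.0, 23.0, 20.0, 18.0, 16.0, 13.0, 12.0, 0.0 m³/s.
ΣQ_DR = 250.0 m³/s.
With Δt = 6 h = 21600 s, V = ΣQ_DR · Δt = 250.0 × 21600 = 5.40 × 10^6 m³.

V ≈ 5.40 × 10^6 m³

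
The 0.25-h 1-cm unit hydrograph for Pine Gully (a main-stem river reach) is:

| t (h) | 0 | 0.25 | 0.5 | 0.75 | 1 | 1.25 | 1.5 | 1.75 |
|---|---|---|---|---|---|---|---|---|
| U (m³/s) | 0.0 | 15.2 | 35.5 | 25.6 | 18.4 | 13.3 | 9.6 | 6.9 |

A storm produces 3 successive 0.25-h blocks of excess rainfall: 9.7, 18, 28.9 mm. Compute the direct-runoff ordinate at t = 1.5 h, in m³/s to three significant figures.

Q ≈ 86.4 m³/s

By discrete convolution, Q_j = Σ (P_i / 10 mm) · U_{j−i}.
At t = 1.5 h (j=6): Q = (9.7/10)·9.6 + (18/10)·13.3 + (28.9/10)·18.4 = 86.4 m³/s.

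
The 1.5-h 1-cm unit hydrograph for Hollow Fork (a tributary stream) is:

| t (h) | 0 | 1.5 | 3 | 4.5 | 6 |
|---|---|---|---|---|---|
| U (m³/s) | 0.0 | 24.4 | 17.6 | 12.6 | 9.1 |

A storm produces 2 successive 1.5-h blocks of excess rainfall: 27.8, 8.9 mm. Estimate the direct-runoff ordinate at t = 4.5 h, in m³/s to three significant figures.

Q ≈ 50.7 m³/s

By discrete convolution, Q_j = Σ (P_i / 10 mm) · U_{j−i}.
At t = 4.5 h (j=3): Q = (27.8/10)·12.6 + (8.9/10)·17.6 = 50.7 m³/s.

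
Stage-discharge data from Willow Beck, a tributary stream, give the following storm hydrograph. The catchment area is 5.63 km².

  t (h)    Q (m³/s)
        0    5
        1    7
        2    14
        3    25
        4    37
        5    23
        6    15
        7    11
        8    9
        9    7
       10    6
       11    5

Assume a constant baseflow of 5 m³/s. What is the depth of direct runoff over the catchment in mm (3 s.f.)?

d ≈ 66.5 mm

Direct runoff: 0.0, 2.0, 9.0, 20.0, 32.0, 18.0, 10.0, 6.0, 4.0, 2.0, 1.0, 0.0 m³/s; ΣQ_DR = 104.0 m³/s.
V = ΣQ_DR · Δt = 104.0 × 3600 s = 3.744 × 10^5 m³.
Over A = 5.63 km², depth = V / A = 66.5 mm.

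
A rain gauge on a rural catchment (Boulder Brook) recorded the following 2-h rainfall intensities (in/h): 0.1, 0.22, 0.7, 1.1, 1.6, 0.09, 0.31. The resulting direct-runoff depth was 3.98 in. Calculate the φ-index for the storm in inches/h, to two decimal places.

φ ≈ 0.47 in/h

Only the 3 blocks with intensity above φ contribute runoff: 0.7, 1.1, 1.6 in/h.
Σ(I−φ)·Δt = d  ⇒  (0.7+1.1+1.6 − 3φ)·2 = 3.98
φ = (3.400 − 3.98/2) / 3 = 0.47 in/h.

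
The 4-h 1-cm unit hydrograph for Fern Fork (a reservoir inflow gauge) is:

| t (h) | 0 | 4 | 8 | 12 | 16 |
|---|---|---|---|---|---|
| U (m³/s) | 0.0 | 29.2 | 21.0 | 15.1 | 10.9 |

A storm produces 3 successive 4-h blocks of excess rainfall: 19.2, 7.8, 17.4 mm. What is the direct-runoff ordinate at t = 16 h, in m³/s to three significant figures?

Q ≈ 69.2 m³/s

By discrete convolution, Q_j = Σ (P_i / 10 mm) · U_{j−i}.
At t = 16 h (j=4): Q = (19.2/10)·10.9 + (7.8/10)·15.1 + (17.4/10)·21.0 = 69.2 m³/s.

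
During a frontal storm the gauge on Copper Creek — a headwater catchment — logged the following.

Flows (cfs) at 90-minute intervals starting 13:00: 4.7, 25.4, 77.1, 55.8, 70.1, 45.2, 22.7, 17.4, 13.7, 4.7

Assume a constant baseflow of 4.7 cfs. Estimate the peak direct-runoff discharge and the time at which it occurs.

Subtracting baseflow gives direct-runoff ordinates: 0.0, 20.7, 72.4, 51.1, 65.4, 40.5, 18.0, 12.7, 9.0, 0.0 cfs.
The maximum is 72.4 cfs, occurring at the reading for t = 16:00.

Q_p = 72.4 cfs at t = 16:00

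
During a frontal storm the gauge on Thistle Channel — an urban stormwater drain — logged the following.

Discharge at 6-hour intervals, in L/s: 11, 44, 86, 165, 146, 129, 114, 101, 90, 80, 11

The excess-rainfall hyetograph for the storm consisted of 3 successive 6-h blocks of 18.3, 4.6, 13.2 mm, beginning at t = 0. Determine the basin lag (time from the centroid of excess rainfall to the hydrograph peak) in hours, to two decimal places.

t_L ≈ 9.85 h

Centroid of excess rainfall: t_c = Σ P_i·t̄_i / ΣP_i = 8.1524 h (block centres at 3, 9, 15 h).
Hydrograph peak occurs at t = 18 h, so basin lag t_L = 18 − 8.1524 = 9.85 h.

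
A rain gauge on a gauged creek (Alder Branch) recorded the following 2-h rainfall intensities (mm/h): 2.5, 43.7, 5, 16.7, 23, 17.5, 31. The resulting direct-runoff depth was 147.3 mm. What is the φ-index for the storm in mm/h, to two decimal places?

Only the 5 blocks with intensity above φ contribute runoff: 43.7, 16.7, 23, 17.5, 31 mm/h.
Σ(I−φ)·Δt = d  ⇒  (43.7+16.7+23+17.5+31 − 5φ)·2 = 147.3
φ = (131.9 − 147.3/2) / 5 = 11.65 mm/h.

φ ≈ 11.65 mm/h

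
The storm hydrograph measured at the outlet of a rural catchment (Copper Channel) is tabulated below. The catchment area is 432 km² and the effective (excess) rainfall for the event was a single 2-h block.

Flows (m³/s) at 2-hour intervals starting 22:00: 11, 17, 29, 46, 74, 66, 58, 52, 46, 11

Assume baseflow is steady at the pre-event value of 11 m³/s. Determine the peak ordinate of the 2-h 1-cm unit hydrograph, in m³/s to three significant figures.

U_p ≈ 126 m³/s

Direct runoff: 0.0, 6.0, 18.0, 35.0, 63.0, 55.0, 47.0, 41.0, 35.0, 0.0 m³/s; ΣQ_DR = 300.0 m³/s, peak = 63.0 m³/s.
Runoff depth d = ΣQ_DR·Δt / A = 300.0 × 7200 / (432 km²) = 5.000 mm.
The 1-cm UH is the DRH scaled by (10 mm)/d, so U_p = 63.0 × 10/5.000 = 126 m³/s.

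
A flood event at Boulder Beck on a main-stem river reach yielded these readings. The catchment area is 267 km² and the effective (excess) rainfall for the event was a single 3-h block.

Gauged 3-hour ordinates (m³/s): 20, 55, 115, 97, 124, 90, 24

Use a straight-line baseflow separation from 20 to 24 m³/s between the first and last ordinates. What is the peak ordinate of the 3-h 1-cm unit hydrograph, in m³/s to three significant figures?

Direct runoff: 0.00, 34.33, 93.67, 75.00, 101.33, 66.67, 0.00 m³/s; ΣQ_DR = 371.0 m³/s, peak = 101.33 m³/s.
Runoff depth d = ΣQ_DR·Δt / A = 371.0 × 10800 / (267 km²) = 15.01 mm.
The 1-cm UH is the DRH scaled by (10 mm)/d, so U_p = 101.33 × 10/15.01 = 67.5 m³/s.

U_p ≈ 67.5 m³/s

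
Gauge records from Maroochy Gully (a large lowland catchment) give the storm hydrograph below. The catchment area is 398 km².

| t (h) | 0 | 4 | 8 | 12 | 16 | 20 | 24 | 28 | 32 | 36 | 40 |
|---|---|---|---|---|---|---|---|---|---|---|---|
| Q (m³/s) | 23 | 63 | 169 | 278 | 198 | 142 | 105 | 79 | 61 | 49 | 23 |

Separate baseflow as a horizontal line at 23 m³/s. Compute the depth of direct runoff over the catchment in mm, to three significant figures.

d ≈ 33.9 mm

Direct runoff: 0.0, 40.0, 146.0, 255.0, 175.0, 119.0, 82.0, 56.0, 38.0, 26.0, 0.0 m³/s; ΣQ_DR = 937.0 m³/s.
V = ΣQ_DR · Δt = 937.0 × 14400 s = 1.349 × 10^7 m³.
Over A = 398 km², depth = V / A = 33.9 mm.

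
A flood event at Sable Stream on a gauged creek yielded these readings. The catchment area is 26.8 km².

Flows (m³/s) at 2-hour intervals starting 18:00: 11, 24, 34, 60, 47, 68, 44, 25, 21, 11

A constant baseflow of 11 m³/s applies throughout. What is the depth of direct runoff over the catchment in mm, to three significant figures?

d ≈ 63.1 mm

Direct runoff: 0.0, 13.0, 23.0, 49.0, 36.0, 57.0, 33.0, 14.0, 10.0, 0.0 m³/s; ΣQ_DR = 235.0 m³/s.
V = ΣQ_DR · Δt = 235.0 × 7200 s = 1.692 × 10^6 m³.
Over A = 26.8 km², depth = V / A = 63.1 mm.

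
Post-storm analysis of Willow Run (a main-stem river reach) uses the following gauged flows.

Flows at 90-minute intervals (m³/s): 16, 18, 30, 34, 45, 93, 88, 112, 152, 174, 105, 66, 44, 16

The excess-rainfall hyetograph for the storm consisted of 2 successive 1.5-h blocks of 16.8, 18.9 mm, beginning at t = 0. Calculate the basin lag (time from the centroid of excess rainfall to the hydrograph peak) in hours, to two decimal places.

Centroid of excess rainfall: t_c = Σ P_i·t̄_i / ΣP_i = 1.5441 h (block centres at 0.75, 2.25 h).
Hydrograph peak occurs at t = 13.5 h, so basin lag t_L = 13.5 − 1.5441 = 11.96 h.

t_L ≈ 11.96 h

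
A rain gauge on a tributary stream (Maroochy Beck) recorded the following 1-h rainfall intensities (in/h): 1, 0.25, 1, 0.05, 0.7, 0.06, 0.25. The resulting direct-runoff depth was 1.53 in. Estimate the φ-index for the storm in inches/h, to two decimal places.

φ ≈ 0.39 in/h

Only the 3 blocks with intensity above φ contribute runoff: 1, 1, 0.7 in/h.
Σ(I−φ)·Δt = d  ⇒  (1+1+0.7 − 3φ)·1 = 1.53
φ = (2.700 − 1.53/1) / 3 = 0.39 in/h.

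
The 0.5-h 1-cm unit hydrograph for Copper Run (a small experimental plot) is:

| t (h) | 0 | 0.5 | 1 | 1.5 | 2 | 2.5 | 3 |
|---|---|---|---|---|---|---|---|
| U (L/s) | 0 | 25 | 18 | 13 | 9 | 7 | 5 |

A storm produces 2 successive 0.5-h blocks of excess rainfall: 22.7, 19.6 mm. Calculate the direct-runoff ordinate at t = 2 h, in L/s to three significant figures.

By discrete convolution, Q_j = Σ (P_i / 10 mm) · U_{j−i}.
At t = 2 h (j=4): Q = (22.7/10)·9 + (19.6/10)·13 = 45.9 L/s.

Q ≈ 45.9 L/s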